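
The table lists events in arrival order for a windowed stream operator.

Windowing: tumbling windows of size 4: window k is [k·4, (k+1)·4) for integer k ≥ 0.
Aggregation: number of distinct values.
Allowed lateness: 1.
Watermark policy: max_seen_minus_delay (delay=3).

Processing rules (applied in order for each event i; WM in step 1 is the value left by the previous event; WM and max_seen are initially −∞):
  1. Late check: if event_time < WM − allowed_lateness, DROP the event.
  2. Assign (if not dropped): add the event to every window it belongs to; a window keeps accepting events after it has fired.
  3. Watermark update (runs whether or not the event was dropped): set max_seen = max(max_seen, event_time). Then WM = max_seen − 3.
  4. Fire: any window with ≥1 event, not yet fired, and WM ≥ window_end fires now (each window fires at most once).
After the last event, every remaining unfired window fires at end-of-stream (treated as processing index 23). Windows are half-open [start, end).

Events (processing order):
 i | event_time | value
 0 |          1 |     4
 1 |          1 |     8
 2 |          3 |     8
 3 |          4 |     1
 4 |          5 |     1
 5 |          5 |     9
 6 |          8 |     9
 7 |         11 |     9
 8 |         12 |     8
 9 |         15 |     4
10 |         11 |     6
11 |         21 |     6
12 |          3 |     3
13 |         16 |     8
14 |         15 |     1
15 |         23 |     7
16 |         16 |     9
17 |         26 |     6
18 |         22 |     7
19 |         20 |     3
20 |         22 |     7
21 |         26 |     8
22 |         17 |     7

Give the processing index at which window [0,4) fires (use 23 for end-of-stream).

i=0 t=1 v=4: → [0,4); WM=-2
i=1 t=1 v=8: → [0,4); WM=-2
i=2 t=3 v=8: → [0,4); WM=0
i=3 t=4 v=1: → [4,8); WM=1
i=4 t=5 v=1: → [4,8); WM=2
i=5 t=5 v=9: → [4,8); WM=2
i=6 t=8 v=9: → [8,12); WM=5; [0,4) fires=2
i=7 t=11 v=9: → [8,12); WM=8; [4,8) fires=2
i=8 t=12 v=8: → [12,16); WM=9
i=9 t=15 v=4: → [12,16); WM=12; [8,12) fires=1
i=10 t=11 v=6: → [8,12); WM=12
i=11 t=21 v=6: → [20,24); WM=18; [12,16) fires=2
i=12 t=3 v=3: DROP (t<18-1); WM=18
i=13 t=16 v=8: DROP (t<18-1); WM=18
i=14 t=15 v=1: DROP (t<18-1); WM=18
i=15 t=23 v=7: → [20,24); WM=20
i=16 t=16 v=9: DROP (t<20-1); WM=20
i=17 t=26 v=6: → [24,28); WM=23
i=18 t=22 v=7: → [20,24); WM=23
i=19 t=20 v=3: DROP (t<23-1); WM=23
i=20 t=22 v=7: → [20,24); WM=23
i=21 t=26 v=8: → [24,28); WM=23
i=22 t=17 v=7: DROP (t<23-1); WM=23

6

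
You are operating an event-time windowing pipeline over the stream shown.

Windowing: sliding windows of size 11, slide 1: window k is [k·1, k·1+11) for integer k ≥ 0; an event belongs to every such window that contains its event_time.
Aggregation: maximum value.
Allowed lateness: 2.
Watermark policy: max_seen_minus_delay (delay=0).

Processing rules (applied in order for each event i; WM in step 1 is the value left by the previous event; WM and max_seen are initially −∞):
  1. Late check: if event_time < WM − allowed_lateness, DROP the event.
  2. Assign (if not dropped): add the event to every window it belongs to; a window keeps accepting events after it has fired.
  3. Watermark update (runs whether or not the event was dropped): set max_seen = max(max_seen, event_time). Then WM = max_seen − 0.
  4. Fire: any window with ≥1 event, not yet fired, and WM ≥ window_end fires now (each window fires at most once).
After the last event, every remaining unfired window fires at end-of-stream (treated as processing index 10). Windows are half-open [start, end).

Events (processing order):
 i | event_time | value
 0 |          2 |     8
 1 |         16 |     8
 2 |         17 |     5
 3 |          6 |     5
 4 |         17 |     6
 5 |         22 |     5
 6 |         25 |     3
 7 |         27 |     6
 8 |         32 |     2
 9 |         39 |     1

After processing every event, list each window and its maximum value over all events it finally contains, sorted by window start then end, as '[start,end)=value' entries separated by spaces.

i=0 t=2 v=8: → [2,13),[1,12),[0,11); WM=2
i=1 t=16 v=8: → [16,27),[15,26),[14,25),[13,24),[12,23),[11,22),[10,21),[9,20),[8,19),[7,18),[6,17); WM=16; [0,11) fires=8 [1,12) fires=8 [2,13) fires=8
i=2 t=17 v=5: → [17,28),[16,27),[15,26),[14,25),[13,24),[12,23),[11,22),[10,21),[9,20),[8,19),[7,18); WM=17; [6,17) fires=8
i=3 t=6 v=5: DROP (t<17-2); WM=17
i=4 t=17 v=6: → [17,28),[16,27),[15,26),[14,25),[13,24),[12,23),[11,22),[10,21),[9,20),[8,19),[7,18); WM=17
i=5 t=22 v=5: → [22,33),[21,32),[20,31),[19,30),[18,29),[17,28),[16,27),[15,26),[14,25),[13,24),[12,23); WM=22; [7,18) fires=8 [8,19) fires=8 [9,20) fires=8 [10,21) fires=8 [11,22) fires=8
i=6 t=25 v=3: → [25,36),[24,35),[23,34),[22,33),[21,32),[20,31),[19,30),[18,29),[17,28),[16,27),[15,26); WM=25; [12,23) fires=8 [13,24) fires=8 [14,25) fires=8
i=7 t=27 v=6: → [27,38),[26,37),[25,36),[24,35),[23,34),[22,33),[21,32),[20,31),[19,30),[18,29),[17,28); WM=27; [15,26) fires=8 [16,27) fires=8
i=8 t=32 v=2: → [32,43),[31,42),[30,41),[29,40),[28,39),[27,38),[26,37),[25,36),[24,35),[23,34),[22,33); WM=32; [17,28) fires=6 [18,29) fires=6 [19,30) fires=6 [20,31) fires=6 [21,32) fires=6
i=9 t=39 v=1: → [39,50),[38,49),[37,48),[36,47),[35,46),[34,45),[33,44),[32,43),[31,42),[30,41),[29,40); WM=39; [22,33) fires=6 [23,34) fires=6 [24,35) fires=6 [25,36) fires=6 [26,37) fires=6 [27,38) fires=6 [28,39) fires=2

[0,11)=8 [1,12)=8 [2,13)=8 [6,17)=8 [7,18)=8 [8,19)=8 [9,20)=8 [10,21)=8 [11,22)=8 [12,23)=8 [13,24)=8 [14,25)=8 [15,26)=8 [16,27)=8 [17,28)=6 [18,29)=6 [19,30)=6 [20,31)=6 [21,32)=6 [22,33)=6 [23,34)=6 [24,35)=6 [25,36)=6 [26,37)=6 [27,38)=6 [28,39)=2 [29,40)=2 [30,41)=2 [31,42)=2 [32,43)=2 [33,44)=1 [34,45)=1 [35,46)=1 [36,47)=1 [37,48)=1 [38,49)=1 [39,50)=1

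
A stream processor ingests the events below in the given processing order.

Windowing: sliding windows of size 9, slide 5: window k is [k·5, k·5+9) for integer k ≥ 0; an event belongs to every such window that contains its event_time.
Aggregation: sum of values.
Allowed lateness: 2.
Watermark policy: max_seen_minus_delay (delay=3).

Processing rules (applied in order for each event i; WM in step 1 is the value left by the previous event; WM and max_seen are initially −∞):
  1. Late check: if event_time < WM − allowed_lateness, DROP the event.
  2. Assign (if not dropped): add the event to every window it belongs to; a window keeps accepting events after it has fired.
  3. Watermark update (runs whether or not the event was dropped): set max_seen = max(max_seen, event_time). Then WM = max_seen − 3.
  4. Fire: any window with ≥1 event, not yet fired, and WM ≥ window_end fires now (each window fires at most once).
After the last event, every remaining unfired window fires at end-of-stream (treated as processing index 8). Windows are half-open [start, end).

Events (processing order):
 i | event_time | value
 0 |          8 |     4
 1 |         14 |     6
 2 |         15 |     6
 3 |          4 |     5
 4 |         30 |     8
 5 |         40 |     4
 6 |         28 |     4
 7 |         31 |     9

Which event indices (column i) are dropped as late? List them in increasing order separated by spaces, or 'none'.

3 6 7

i=0 t=8 v=4: → [5,14),[0,9); WM=5
i=1 t=14 v=6: → [10,19); WM=11; [0,9) fires=4
i=2 t=15 v=6: → [15,24),[10,19); WM=12
i=3 t=4 v=5: DROP (t<12-2); WM=12
i=4 t=30 v=8: → [30,39),[25,34); WM=27; [5,14) fires=4 [10,19) fires=12 [15,24) fires=6
i=5 t=40 v=4: → [40,49),[35,44); WM=37; [25,34) fires=8
i=6 t=28 v=4: DROP (t<37-2); WM=37
i=7 t=31 v=9: DROP (t<37-2); WM=37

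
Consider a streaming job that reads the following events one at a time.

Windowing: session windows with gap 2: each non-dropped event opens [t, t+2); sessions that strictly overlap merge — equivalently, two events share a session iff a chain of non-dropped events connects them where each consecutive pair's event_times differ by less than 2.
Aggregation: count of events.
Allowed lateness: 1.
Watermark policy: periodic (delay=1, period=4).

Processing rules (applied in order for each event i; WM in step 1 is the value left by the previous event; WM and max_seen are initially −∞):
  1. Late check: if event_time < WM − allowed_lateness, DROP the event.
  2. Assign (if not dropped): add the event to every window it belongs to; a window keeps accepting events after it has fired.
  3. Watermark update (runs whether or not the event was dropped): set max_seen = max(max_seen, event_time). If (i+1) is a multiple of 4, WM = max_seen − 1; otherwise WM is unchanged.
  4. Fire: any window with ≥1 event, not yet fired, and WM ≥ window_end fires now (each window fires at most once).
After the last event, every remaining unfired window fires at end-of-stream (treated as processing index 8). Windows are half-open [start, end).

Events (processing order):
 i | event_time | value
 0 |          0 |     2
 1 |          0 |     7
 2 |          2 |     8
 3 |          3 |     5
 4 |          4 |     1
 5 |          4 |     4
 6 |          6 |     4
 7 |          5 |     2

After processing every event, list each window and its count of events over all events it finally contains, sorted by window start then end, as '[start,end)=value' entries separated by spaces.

i=0 t=0 v=2: → [0,2); WM=−∞
i=1 t=0 v=7: → [0,2); WM=−∞
i=2 t=2 v=8: → [2,4); WM=−∞
i=3 t=3 v=5: → [2,5); WM=2
i=4 t=4 v=1: → [2,6); WM=2
i=5 t=4 v=4: → [2,6); WM=2
i=6 t=6 v=4: → [6,8); WM=2
i=7 t=5 v=2: → [2,8); WM=5

[0,2)=2 [2,8)=6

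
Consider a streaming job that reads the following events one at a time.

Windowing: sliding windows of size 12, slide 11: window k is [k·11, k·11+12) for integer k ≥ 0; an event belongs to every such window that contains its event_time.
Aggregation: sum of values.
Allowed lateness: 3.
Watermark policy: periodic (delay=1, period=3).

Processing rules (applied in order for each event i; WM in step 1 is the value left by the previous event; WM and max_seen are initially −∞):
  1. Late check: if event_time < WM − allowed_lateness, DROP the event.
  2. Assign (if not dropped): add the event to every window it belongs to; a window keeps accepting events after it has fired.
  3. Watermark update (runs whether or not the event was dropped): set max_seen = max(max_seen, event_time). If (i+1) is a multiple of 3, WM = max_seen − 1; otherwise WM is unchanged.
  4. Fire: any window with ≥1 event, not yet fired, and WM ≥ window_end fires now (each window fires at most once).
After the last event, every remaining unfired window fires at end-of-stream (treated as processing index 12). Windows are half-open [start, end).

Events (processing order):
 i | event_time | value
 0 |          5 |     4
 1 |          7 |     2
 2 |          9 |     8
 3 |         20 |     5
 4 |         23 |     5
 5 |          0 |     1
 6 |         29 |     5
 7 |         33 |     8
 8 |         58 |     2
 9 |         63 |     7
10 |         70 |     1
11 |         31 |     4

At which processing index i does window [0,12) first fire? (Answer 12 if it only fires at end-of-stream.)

5

i=0 t=5 v=4: → [0,12); WM=−∞
i=1 t=7 v=2: → [0,12); WM=−∞
i=2 t=9 v=8: → [0,12); WM=8
i=3 t=20 v=5: → [11,23); WM=8
i=4 t=23 v=5: → [22,34); WM=8
i=5 t=0 v=1: DROP (t<8-3); WM=22; [0,12) fires=14
i=6 t=29 v=5: → [22,34); WM=22
i=7 t=33 v=8: → [33,45),[22,34); WM=22
i=8 t=58 v=2: → [55,67); WM=57; [11,23) fires=5 [22,34) fires=18 [33,45) fires=8
i=9 t=63 v=7: → [55,67); WM=57
i=10 t=70 v=1: → [66,78); WM=57
i=11 t=31 v=4: DROP (t<57-3); WM=69; [55,67) fires=9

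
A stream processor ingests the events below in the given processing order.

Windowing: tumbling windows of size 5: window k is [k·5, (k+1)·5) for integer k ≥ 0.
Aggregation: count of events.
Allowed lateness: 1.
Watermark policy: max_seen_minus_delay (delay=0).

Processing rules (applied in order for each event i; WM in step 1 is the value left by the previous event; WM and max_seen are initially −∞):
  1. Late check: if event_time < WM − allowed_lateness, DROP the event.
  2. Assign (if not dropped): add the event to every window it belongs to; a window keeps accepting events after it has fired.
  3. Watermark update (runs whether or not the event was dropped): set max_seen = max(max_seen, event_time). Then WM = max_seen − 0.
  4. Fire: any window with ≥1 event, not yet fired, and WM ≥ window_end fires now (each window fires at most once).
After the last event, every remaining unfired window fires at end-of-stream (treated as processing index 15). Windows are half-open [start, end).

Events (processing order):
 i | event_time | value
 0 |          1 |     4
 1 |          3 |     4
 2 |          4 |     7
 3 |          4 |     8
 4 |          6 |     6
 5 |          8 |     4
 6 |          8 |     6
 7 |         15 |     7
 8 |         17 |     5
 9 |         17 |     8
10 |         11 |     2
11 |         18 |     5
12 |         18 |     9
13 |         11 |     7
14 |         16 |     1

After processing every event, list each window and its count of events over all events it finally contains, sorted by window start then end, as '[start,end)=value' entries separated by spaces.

[0,5)=4 [5,10)=3 [15,20)=5

i=0 t=1 v=4: → [0,5); WM=1
i=1 t=3 v=4: → [0,5); WM=3
i=2 t=4 v=7: → [0,5); WM=4
i=3 t=4 v=8: → [0,5); WM=4
i=4 t=6 v=6: → [5,10); WM=6; [0,5) fires=4
i=5 t=8 v=4: → [5,10); WM=8
i=6 t=8 v=6: → [5,10); WM=8
i=7 t=15 v=7: → [15,20); WM=15; [5,10) fires=3
i=8 t=17 v=5: → [15,20); WM=17
i=9 t=17 v=8: → [15,20); WM=17
i=10 t=11 v=2: DROP (t<17-1); WM=17
i=11 t=18 v=5: → [15,20); WM=18
i=12 t=18 v=9: → [15,20); WM=18
i=13 t=11 v=7: DROP (t<18-1); WM=18
i=14 t=16 v=1: DROP (t<18-1); WM=18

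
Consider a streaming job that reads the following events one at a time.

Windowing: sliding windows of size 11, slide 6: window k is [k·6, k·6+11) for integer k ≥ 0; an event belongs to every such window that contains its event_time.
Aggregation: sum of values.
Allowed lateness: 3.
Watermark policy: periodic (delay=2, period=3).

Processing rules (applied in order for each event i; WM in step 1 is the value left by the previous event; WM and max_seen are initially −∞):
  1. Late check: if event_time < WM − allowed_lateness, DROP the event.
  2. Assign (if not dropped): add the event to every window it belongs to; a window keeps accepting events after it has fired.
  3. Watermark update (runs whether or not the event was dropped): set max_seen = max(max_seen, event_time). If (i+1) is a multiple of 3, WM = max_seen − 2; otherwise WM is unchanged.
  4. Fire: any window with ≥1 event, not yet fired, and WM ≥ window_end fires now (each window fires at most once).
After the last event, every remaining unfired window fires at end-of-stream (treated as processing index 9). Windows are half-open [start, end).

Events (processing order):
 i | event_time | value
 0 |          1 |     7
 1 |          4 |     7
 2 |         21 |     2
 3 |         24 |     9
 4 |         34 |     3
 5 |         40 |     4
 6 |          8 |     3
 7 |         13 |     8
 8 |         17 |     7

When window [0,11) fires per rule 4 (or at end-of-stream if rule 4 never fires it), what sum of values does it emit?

14

i=0 t=1 v=7: → [0,11); WM=−∞
i=1 t=4 v=7: → [0,11); WM=−∞
i=2 t=21 v=2: → [18,29),[12,23); WM=19; [0,11) fires=14
i=3 t=24 v=9: → [24,35),[18,29); WM=19
i=4 t=34 v=3: → [30,41),[24,35); WM=19
i=5 t=40 v=4: → [36,47),[30,41); WM=38; [12,23) fires=2 [18,29) fires=11 [24,35) fires=12
i=6 t=8 v=3: DROP (t<38-3); WM=38
i=7 t=13 v=8: DROP (t<38-3); WM=38
i=8 t=17 v=7: DROP (t<38-3); WM=38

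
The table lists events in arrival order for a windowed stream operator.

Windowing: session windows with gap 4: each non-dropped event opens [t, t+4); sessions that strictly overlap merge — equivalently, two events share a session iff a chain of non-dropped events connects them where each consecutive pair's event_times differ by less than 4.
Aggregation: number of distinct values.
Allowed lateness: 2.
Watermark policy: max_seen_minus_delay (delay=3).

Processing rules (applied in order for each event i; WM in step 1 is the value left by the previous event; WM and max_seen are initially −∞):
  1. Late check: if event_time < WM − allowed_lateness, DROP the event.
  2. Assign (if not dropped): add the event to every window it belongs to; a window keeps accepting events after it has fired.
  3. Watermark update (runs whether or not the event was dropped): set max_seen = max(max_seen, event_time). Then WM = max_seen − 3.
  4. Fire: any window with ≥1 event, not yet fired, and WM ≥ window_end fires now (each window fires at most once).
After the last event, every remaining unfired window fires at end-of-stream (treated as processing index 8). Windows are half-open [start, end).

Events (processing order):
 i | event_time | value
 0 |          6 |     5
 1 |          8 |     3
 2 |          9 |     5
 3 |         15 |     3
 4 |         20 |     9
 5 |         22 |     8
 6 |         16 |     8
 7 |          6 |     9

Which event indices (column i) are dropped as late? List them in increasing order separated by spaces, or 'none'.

i=0 t=6 v=5: → [6,10); WM=3
i=1 t=8 v=3: → [6,12); WM=5
i=2 t=9 v=5: → [6,13); WM=6
i=3 t=15 v=3: → [15,19); WM=12
i=4 t=20 v=9: → [20,24); WM=17
i=5 t=22 v=8: → [20,26); WM=19
i=6 t=16 v=8: DROP (t<19-2); WM=19
i=7 t=6 v=9: DROP (t<19-2); WM=19

6 7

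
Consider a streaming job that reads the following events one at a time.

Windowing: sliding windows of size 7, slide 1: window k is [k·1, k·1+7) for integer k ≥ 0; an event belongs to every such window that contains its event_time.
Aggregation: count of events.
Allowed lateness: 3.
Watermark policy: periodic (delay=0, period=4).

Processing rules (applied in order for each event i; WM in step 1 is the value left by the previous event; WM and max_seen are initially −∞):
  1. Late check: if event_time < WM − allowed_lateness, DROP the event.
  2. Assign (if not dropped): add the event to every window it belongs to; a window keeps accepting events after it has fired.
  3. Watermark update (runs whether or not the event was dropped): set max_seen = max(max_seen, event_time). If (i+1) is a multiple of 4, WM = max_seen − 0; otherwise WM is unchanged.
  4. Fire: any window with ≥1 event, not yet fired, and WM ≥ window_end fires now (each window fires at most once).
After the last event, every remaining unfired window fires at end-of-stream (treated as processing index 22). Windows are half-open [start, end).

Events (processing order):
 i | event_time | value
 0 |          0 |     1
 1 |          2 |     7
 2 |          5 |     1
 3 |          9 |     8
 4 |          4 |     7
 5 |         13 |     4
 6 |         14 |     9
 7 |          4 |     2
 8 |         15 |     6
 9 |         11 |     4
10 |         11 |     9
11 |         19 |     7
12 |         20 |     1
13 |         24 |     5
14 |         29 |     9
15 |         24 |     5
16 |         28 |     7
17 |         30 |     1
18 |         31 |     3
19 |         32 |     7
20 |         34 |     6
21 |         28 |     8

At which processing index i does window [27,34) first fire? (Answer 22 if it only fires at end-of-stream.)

22

i=0 t=0 v=1: → [0,7); WM=−∞
i=1 t=2 v=7: → [2,9),[1,8),[0,7); WM=−∞
i=2 t=5 v=1: → [5,12),[4,11),[3,10),[2,9),[1,8),[0,7); WM=−∞
i=3 t=9 v=8: → [9,16),[8,15),[7,14),[6,13),[5,12),[4,11),[3,10); WM=9; [0,7) fires=3 [1,8) fires=2 [2,9) fires=2
i=4 t=4 v=7: DROP (t<9-3); WM=9
i=5 t=13 v=4: → [13,20),[12,19),[11,18),[10,17),[9,16),[8,15),[7,14); WM=9
i=6 t=14 v=9: → [14,21),[13,20),[12,19),[11,18),[10,17),[9,16),[8,15); WM=9
i=7 t=4 v=2: DROP (t<9-3); WM=14; [3,10) fires=2 [4,11) fires=2 [5,12) fires=2 [6,13) fires=1 [7,14) fires=2
i=8 t=15 v=6: → [15,22),[14,21),[13,20),[12,19),[11,18),[10,17),[9,16); WM=14
i=9 t=11 v=4: → [11,18),[10,17),[9,16),[8,15),[7,14),[6,13),[5,12); WM=14
i=10 t=11 v=9: → [11,18),[10,17),[9,16),[8,15),[7,14),[6,13),[5,12); WM=14
i=11 t=19 v=7: → [19,26),[18,25),[17,24),[16,23),[15,22),[14,21),[13,20); WM=19; [8,15) fires=5 [9,16) fires=6 [10,17) fires=5 [11,18) fires=5 [12,19) fires=3
i=12 t=20 v=1: → [20,27),[19,26),[18,25),[17,24),[16,23),[15,22),[14,21); WM=19
i=13 t=24 v=5: → [24,31),[23,30),[22,29),[21,28),[20,27),[19,26),[18,25); WM=19
i=14 t=29 v=9: → [29,36),[28,35),[27,34),[26,33),[25,32),[24,31),[23,30); WM=19
i=15 t=24 v=5: → [24,31),[23,30),[22,29),[21,28),[20,27),[19,26),[18,25); WM=29; [13,20) fires=4 [14,21) fires=4 [15,22) fires=3 [16,23) fires=2 [17,24) fires=2 [18,25) fires=4 [19,26) fires=4 [20,27) fires=3 [21,28) fires=2 [22,29) fires=2
i=16 t=28 v=7: → [28,35),[27,34),[26,33),[25,32),[24,31),[23,30),[22,29); WM=29
i=17 t=30 v=1: → [30,37),[29,36),[28,35),[27,34),[26,33),[25,32),[24,31); WM=29
i=18 t=31 v=3: → [31,38),[30,37),[29,36),[28,35),[27,34),[26,33),[25,32); WM=29
i=19 t=32 v=7: → [32,39),[31,38),[30,37),[29,36),[28,35),[27,34),[26,33); WM=32; [23,30) fires=4 [24,31) fires=5 [25,32) fires=4
i=20 t=34 v=6: → [34,41),[33,40),[32,39),[31,38),[30,37),[29,36),[28,35); WM=32
i=21 t=28 v=8: DROP (t<32-3); WM=32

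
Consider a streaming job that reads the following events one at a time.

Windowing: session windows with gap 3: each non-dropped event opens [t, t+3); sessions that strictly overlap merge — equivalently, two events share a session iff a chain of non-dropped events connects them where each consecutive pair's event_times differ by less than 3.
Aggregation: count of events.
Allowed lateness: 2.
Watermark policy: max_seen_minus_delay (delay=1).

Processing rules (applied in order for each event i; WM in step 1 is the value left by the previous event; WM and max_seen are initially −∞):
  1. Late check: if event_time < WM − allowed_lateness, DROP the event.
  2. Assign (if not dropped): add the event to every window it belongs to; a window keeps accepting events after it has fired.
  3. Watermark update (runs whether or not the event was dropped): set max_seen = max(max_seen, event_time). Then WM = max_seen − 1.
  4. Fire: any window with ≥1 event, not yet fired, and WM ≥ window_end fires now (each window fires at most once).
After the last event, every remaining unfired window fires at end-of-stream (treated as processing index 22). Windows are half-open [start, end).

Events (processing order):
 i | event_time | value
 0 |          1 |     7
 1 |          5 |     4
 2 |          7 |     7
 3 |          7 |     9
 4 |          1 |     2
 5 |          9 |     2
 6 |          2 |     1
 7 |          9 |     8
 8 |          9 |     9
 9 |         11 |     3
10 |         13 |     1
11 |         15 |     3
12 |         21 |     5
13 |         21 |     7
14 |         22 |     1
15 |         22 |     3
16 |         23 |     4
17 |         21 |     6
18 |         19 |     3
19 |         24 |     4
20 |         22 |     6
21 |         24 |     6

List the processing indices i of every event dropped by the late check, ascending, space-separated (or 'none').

4 6 18

i=0 t=1 v=7: → [1,4); WM=0
i=1 t=5 v=4: → [5,8); WM=4
i=2 t=7 v=7: → [5,10); WM=6
i=3 t=7 v=9: → [5,10); WM=6
i=4 t=1 v=2: DROP (t<6-2); WM=6
i=5 t=9 v=2: → [5,12); WM=8
i=6 t=2 v=1: DROP (t<8-2); WM=8
i=7 t=9 v=8: → [5,12); WM=8
i=8 t=9 v=9: → [5,12); WM=8
i=9 t=11 v=3: → [5,14); WM=10
i=10 t=13 v=1: → [5,16); WM=12
i=11 t=15 v=3: → [5,18); WM=14
i=12 t=21 v=5: → [21,24); WM=20
i=13 t=21 v=7: → [21,24); WM=20
i=14 t=22 v=1: → [21,25); WM=21
i=15 t=22 v=3: → [21,25); WM=21
i=16 t=23 v=4: → [21,26); WM=22
i=17 t=21 v=6: → [21,26); WM=22
i=18 t=19 v=3: DROP (t<22-2); WM=22
i=19 t=24 v=4: → [21,27); WM=23
i=20 t=22 v=6: → [21,27); WM=23
i=21 t=24 v=6: → [21,27); WM=23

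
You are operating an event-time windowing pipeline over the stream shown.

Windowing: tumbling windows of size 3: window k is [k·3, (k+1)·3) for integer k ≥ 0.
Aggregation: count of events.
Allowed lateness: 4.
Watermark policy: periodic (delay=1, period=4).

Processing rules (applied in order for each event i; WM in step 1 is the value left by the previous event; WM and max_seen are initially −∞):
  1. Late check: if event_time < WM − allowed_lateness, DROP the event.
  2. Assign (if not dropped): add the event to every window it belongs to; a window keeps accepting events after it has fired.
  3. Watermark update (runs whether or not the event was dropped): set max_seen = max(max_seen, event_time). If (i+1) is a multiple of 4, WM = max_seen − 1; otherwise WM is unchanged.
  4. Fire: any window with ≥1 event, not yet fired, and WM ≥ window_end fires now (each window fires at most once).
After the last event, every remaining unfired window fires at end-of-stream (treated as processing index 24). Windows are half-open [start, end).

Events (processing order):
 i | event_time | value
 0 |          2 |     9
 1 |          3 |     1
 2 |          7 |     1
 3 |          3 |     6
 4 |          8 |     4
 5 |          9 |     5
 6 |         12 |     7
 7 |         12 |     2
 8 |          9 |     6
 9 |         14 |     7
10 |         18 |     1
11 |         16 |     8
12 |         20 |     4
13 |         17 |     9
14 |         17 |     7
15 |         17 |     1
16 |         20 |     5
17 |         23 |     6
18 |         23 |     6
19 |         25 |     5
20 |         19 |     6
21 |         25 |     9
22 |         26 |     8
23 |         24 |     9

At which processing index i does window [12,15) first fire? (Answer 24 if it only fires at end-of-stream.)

11

i=0 t=2 v=9: → [0,3); WM=−∞
i=1 t=3 v=1: → [3,6); WM=−∞
i=2 t=7 v=1: → [6,9); WM=−∞
i=3 t=3 v=6: → [3,6); WM=6; [0,3) fires=1 [3,6) fires=2
i=4 t=8 v=4: → [6,9); WM=6
i=5 t=9 v=5: → [9,12); WM=6
i=6 t=12 v=7: → [12,15); WM=6
i=7 t=12 v=2: → [12,15); WM=11; [6,9) fires=2
i=8 t=9 v=6: → [9,12); WM=11
i=9 t=14 v=7: → [12,15); WM=11
i=10 t=18 v=1: → [18,21); WM=11
i=11 t=16 v=8: → [15,18); WM=17; [9,12) fires=2 [12,15) fires=3
i=12 t=20 v=4: → [18,21); WM=17
i=13 t=17 v=9: → [15,18); WM=17
i=14 t=17 v=7: → [15,18); WM=17
i=15 t=17 v=1: → [15,18); WM=19; [15,18) fires=4
i=16 t=20 v=5: → [18,21); WM=19
i=17 t=23 v=6: → [21,24); WM=19
i=18 t=23 v=6: → [21,24); WM=19
i=19 t=25 v=5: → [24,27); WM=24; [18,21) fires=3 [21,24) fires=2
i=20 t=19 v=6: DROP (t<24-4); WM=24
i=21 t=25 v=9: → [24,27); WM=24
i=22 t=26 v=8: → [24,27); WM=24
i=23 t=24 v=9: → [24,27); WM=25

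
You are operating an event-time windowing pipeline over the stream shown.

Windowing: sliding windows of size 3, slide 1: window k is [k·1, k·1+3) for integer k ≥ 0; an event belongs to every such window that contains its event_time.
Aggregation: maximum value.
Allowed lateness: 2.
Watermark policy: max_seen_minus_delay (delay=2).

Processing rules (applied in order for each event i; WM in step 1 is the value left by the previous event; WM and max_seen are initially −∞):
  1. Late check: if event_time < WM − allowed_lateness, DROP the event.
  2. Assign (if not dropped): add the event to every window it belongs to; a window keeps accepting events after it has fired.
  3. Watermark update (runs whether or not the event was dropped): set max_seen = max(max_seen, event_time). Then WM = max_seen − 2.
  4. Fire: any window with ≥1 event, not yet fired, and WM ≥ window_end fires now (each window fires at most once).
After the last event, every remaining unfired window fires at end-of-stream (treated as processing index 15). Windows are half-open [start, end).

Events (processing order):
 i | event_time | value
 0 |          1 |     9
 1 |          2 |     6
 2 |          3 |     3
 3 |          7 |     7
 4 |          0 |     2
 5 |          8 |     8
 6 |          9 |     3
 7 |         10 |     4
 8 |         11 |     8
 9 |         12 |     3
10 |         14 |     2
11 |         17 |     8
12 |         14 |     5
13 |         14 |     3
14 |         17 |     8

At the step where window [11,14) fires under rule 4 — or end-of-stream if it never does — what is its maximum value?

8

i=0 t=1 v=9: → [1,4),[0,3); WM=-1
i=1 t=2 v=6: → [2,5),[1,4),[0,3); WM=0
i=2 t=3 v=3: → [3,6),[2,5),[1,4); WM=1
i=3 t=7 v=7: → [7,10),[6,9),[5,8); WM=5; [0,3) fires=9 [1,4) fires=9 [2,5) fires=6
i=4 t=0 v=2: DROP (t<5-2); WM=5
i=5 t=8 v=8: → [8,11),[7,10),[6,9); WM=6; [3,6) fires=3
i=6 t=9 v=3: → [9,12),[8,11),[7,10); WM=7
i=7 t=10 v=4: → [10,13),[9,12),[8,11); WM=8; [5,8) fires=7
i=8 t=11 v=8: → [11,14),[10,13),[9,12); WM=9; [6,9) fires=8
i=9 t=12 v=3: → [12,15),[11,14),[10,13); WM=10; [7,10) fires=8
i=10 t=14 v=2: → [14,17),[13,16),[12,15); WM=12; [8,11) fires=8 [9,12) fires=8
i=11 t=17 v=8: → [17,20),[16,19),[15,18); WM=15; [10,13) fires=8 [11,14) fires=8 [12,15) fires=3
i=12 t=14 v=5: → [14,17),[13,16),[12,15); WM=15
i=13 t=14 v=3: → [14,17),[13,16),[12,15); WM=15
i=14 t=17 v=8: → [17,20),[16,19),[15,18); WM=15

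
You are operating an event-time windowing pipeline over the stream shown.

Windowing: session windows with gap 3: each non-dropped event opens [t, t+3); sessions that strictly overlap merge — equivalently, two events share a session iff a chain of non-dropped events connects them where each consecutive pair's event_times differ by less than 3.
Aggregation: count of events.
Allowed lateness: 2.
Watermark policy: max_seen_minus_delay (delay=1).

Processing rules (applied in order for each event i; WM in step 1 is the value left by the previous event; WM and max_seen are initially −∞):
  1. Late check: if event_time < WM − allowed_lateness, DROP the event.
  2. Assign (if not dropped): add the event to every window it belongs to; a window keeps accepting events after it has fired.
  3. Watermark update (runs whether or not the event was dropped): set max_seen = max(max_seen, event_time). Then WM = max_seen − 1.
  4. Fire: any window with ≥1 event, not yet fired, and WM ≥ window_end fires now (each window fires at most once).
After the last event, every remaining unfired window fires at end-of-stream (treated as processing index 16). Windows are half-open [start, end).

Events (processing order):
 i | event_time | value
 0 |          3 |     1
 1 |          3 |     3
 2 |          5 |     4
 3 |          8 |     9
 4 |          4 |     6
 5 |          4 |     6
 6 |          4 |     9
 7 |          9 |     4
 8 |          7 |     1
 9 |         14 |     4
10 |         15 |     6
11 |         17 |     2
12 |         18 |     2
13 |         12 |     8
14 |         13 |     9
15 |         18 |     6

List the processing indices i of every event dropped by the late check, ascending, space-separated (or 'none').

4 5 6 13 14

i=0 t=3 v=1: → [3,6); WM=2
i=1 t=3 v=3: → [3,6); WM=2
i=2 t=5 v=4: → [3,8); WM=4
i=3 t=8 v=9: → [8,11); WM=7
i=4 t=4 v=6: DROP (t<7-2); WM=7
i=5 t=4 v=6: DROP (t<7-2); WM=7
i=6 t=4 v=9: DROP (t<7-2); WM=7
i=7 t=9 v=4: → [8,12); WM=8
i=8 t=7 v=1: → [3,12); WM=8
i=9 t=14 v=4: → [14,17); WM=13
i=10 t=15 v=6: → [14,18); WM=14
i=11 t=17 v=2: → [14,20); WM=16
i=12 t=18 v=2: → [14,21); WM=17
i=13 t=12 v=8: DROP (t<17-2); WM=17
i=14 t=13 v=9: DROP (t<17-2); WM=17
i=15 t=18 v=6: → [14,21); WM=17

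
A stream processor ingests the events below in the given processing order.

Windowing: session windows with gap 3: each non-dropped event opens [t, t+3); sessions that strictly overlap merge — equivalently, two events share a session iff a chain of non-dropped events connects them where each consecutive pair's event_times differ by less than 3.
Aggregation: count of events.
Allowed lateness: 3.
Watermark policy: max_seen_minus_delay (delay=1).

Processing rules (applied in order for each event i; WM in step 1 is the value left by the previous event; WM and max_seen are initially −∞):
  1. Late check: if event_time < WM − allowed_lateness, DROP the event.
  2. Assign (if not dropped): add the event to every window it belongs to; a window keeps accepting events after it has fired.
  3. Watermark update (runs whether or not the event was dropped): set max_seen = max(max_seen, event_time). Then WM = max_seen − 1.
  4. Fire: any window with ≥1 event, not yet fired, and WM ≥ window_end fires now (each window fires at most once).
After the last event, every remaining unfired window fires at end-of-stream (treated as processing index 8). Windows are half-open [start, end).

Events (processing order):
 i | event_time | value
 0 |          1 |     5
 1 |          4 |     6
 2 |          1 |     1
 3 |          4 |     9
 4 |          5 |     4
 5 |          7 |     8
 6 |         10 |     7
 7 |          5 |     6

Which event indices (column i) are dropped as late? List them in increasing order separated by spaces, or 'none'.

i=0 t=1 v=5: → [1,4); WM=0
i=1 t=4 v=6: → [4,7); WM=3
i=2 t=1 v=1: → [1,4); WM=3
i=3 t=4 v=9: → [4,7); WM=3
i=4 t=5 v=4: → [4,8); WM=4
i=5 t=7 v=8: → [4,10); WM=6
i=6 t=10 v=7: → [10,13); WM=9
i=7 t=5 v=6: DROP (t<9-3); WM=9

7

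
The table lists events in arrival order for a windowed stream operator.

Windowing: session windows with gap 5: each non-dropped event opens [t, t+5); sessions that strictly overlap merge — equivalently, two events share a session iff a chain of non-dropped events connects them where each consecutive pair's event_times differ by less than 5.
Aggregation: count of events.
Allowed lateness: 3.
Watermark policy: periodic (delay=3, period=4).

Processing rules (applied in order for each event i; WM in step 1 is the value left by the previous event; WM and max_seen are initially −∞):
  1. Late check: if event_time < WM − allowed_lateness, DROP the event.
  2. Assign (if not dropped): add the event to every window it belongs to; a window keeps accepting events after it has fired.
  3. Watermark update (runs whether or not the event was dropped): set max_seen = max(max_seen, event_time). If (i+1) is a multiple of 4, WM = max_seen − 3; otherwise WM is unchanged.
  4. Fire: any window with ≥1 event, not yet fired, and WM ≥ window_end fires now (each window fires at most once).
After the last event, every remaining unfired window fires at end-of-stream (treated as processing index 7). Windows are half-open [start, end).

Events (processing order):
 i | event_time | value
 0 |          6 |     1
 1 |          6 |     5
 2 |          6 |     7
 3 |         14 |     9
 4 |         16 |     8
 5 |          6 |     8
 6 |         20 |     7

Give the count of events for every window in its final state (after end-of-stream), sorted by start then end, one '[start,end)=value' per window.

[6,11)=3 [14,25)=3

i=0 t=6 v=1: → [6,11); WM=−∞
i=1 t=6 v=5: → [6,11); WM=−∞
i=2 t=6 v=7: → [6,11); WM=−∞
i=3 t=14 v=9: → [14,19); WM=11
i=4 t=16 v=8: → [14,21); WM=11
i=5 t=6 v=8: DROP (t<11-3); WM=11
i=6 t=20 v=7: → [14,25); WM=11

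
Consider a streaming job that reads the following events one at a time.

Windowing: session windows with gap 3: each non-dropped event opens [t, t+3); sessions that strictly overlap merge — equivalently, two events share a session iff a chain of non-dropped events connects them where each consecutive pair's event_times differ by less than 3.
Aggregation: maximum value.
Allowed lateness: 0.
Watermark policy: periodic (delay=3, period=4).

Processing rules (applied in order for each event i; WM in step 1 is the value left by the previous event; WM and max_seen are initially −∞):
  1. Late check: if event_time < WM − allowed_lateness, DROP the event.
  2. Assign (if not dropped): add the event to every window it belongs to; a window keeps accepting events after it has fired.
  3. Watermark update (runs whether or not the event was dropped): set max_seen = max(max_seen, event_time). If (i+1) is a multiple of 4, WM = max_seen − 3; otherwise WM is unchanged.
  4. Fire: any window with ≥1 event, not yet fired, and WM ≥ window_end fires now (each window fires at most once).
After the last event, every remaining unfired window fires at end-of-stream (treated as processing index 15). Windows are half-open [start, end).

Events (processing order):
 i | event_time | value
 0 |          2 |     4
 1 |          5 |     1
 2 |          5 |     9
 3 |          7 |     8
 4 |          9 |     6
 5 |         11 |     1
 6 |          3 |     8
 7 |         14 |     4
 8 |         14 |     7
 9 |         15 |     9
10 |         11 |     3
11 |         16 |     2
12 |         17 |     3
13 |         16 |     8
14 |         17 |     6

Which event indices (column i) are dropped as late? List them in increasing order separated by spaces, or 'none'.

6

i=0 t=2 v=4: → [2,5); WM=−∞
i=1 t=5 v=1: → [5,8); WM=−∞
i=2 t=5 v=9: → [5,8); WM=−∞
i=3 t=7 v=8: → [5,10); WM=4
i=4 t=9 v=6: → [5,12); WM=4
i=5 t=11 v=1: → [5,14); WM=4
i=6 t=3 v=8: DROP (t<4-0); WM=4
i=7 t=14 v=4: → [14,17); WM=11
i=8 t=14 v=7: → [14,17); WM=11
i=9 t=15 v=9: → [14,18); WM=11
i=10 t=11 v=3: → [5,14); WM=11
i=11 t=16 v=2: → [14,19); WM=13
i=12 t=17 v=3: → [14,20); WM=13
i=13 t=16 v=8: → [14,20); WM=13
i=14 t=17 v=6: → [14,20); WM=13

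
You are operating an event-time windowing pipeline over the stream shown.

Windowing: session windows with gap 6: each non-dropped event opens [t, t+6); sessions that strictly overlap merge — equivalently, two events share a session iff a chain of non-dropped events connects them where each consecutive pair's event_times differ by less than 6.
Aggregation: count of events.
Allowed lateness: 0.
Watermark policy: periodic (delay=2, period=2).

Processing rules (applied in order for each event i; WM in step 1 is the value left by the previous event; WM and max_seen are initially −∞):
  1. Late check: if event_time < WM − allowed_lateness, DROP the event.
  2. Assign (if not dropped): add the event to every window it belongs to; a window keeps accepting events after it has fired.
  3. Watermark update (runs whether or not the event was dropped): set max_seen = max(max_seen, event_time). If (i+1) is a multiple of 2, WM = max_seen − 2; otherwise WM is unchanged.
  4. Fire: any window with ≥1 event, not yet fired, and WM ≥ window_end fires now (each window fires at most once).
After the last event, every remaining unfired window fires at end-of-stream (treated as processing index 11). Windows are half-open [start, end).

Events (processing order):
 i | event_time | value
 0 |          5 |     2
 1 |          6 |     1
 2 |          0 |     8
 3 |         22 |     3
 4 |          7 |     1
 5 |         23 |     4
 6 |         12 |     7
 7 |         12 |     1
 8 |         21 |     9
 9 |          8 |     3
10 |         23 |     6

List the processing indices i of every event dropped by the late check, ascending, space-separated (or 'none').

2 4 6 7 9

i=0 t=5 v=2: → [5,11); WM=−∞
i=1 t=6 v=1: → [5,12); WM=4
i=2 t=0 v=8: DROP (t<4-0); WM=4
i=3 t=22 v=3: → [22,28); WM=20
i=4 t=7 v=1: DROP (t<20-0); WM=20
i=5 t=23 v=4: → [22,29); WM=21
i=6 t=12 v=7: DROP (t<21-0); WM=21
i=7 t=12 v=1: DROP (t<21-0); WM=21
i=8 t=21 v=9: → [21,29); WM=21
i=9 t=8 v=3: DROP (t<21-0); WM=21
i=10 t=23 v=6: → [21,29); WM=21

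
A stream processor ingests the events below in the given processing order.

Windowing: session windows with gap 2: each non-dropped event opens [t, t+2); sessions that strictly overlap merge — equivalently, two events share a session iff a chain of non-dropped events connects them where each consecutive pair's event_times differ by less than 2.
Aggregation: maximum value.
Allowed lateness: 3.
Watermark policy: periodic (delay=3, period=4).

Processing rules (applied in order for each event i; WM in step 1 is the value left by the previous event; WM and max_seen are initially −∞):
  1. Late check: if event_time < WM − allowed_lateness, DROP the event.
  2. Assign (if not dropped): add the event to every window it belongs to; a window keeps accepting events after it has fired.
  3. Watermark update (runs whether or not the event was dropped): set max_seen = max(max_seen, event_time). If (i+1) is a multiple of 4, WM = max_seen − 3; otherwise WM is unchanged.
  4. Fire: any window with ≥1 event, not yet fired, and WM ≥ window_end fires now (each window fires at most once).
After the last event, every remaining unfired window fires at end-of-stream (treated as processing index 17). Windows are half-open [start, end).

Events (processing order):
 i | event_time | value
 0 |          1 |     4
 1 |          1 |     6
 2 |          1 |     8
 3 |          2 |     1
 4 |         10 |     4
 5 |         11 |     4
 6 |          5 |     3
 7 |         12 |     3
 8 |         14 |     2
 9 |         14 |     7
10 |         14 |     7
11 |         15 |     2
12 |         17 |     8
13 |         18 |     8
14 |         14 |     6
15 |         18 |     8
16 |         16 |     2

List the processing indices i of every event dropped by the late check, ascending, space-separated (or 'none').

i=0 t=1 v=4: → [1,3); WM=−∞
i=1 t=1 v=6: → [1,3); WM=−∞
i=2 t=1 v=8: → [1,3); WM=−∞
i=3 t=2 v=1: → [1,4); WM=-1
i=4 t=10 v=4: → [10,12); WM=-1
i=5 t=11 v=4: → [10,13); WM=-1
i=6 t=5 v=3: → [5,7); WM=-1
i=7 t=12 v=3: → [10,14); WM=9
i=8 t=14 v=2: → [14,16); WM=9
i=9 t=14 v=7: → [14,16); WM=9
i=10 t=14 v=7: → [14,16); WM=9
i=11 t=15 v=2: → [14,17); WM=12
i=12 t=17 v=8: → [17,19); WM=12
i=13 t=18 v=8: → [17,20); WM=12
i=14 t=14 v=6: → [14,17); WM=12
i=15 t=18 v=8: → [17,20); WM=15
i=16 t=16 v=2: → [14,20); WM=15

none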